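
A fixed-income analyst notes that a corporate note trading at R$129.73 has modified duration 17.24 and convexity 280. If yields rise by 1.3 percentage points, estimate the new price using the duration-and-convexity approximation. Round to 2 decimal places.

Duration effect: -D_mod·Δy = -17.24 × (+0.013) = -0.224120
Convexity effect: ½·C·(Δy)² = 0.5 × 280 × (0.013)² = +0.0236600
ΔP/P ≈ -0.224120 + 0.0236600 = -0.200460
New price ≈ 129.73 × (1 - 0.200460) = 103.7243242.

R$103.72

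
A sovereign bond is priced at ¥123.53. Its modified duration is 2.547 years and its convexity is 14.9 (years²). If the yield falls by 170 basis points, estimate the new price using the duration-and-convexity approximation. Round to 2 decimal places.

¥129.14

Duration effect: -D_mod·Δy = -2.547 × (-0.017) = +0.043299
Convexity effect: ½·C·(Δy)² = 0.5 × 14.9 × (-0.017)² = +0.00215305
ΔP/P ≈ +0.043299 + 0.00215305 = +0.04545205
New price ≈ 123.53 × (1 + 0.04545205) = 129.1446917365.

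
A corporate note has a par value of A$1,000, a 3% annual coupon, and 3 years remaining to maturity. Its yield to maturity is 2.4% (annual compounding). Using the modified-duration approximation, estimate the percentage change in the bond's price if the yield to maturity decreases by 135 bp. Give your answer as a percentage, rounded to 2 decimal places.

Periodic yield y = 0.024. Modified duration first:
  t   CF        PV=CF/(1+0.024)^t    t·PV
  1        30.00        29.2969        29.2969
  2        30.00        28.6102        57.2205
  3     1,030.00       959.2623     2,877.7868
  Σ                  1,017.1694     2,964.3041
P = 1,017.1694; D_Mac = 2.91427 yrs; D_mod = 2.91427/(1+0.024) = 2.84596 yrs.
ΔP/P ≈ -D_mod · Δy = -2.84596 × (-0.0135) = +0.038421 = +3.8421%.

+3.84%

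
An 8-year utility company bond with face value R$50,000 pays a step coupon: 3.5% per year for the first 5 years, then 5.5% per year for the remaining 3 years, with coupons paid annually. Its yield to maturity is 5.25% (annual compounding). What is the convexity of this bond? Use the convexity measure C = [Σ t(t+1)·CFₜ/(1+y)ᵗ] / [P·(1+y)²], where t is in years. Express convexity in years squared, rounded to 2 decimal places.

54.64

With y = 0.0525:
  t   CF        PV=CF/(1+0.0525)^t    t·PV        t(t+1)·PV
  1     1,750.00     1,662.7078     1,662.7078       3,325.4157
  2     1,750.00     1,579.7699     3,159.5398       9,478.6195
  3     1,750.00     1,500.9690     4,502.9071      18,011.6285
  4     1,750.00     1,426.0989     5,704.3954      28,521.9771
  5     1,750.00     1,354.9633     6,774.8164      40,648.8984
  6     2,750.00     2,023.0195    12,138.1169      84,966.8186
  7     2,750.00     1,922.1088    13,454.7615     107,638.0916
  8    52,750.00    35,030.4429   280,243.5430   2,522,191.8867
  Σ                 46,500.0801   327,640.7880   2,814,783.3361
P = 46,500.0801.
Convexity = Σ t(t+1)·PV / [P·(1+y)²] = 2,814,783.3361 / (46,500.0801 × 1.107756) = 54.64458.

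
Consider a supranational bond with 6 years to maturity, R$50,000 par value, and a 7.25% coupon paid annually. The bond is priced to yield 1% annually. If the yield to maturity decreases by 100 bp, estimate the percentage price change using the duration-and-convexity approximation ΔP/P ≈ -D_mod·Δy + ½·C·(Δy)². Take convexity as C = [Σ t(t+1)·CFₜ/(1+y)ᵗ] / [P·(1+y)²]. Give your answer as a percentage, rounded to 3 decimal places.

+5.338%

With y = 0.01:
  t   CF        PV=CF/(1+0.01)^t    t·PV        t(t+1)·PV
  1     3,625.00     3,589.1089     3,589.1089       7,178.2178
  2     3,625.00     3,553.5732     7,107.1464      21,321.4391
  3     3,625.00     3,518.3893    10,555.1679      42,220.6714
  4     3,625.00     3,483.5537    13,934.2150      69,671.0750
  5     3,625.00     3,449.0631    17,245.3156     103,471.8935
  6    53,625.00    50,517.1757   303,103.0544   2,121,721.3811
  Σ                 68,110.8640   355,534.0082   2,365,584.6779
P = 68,110.8640; D_Mac = 5.21993 yrs; D_mod = 5.16825 yrs; C = 34.04704.
Duration effect: -5.16825 × (-0.01) = +0.051682
Convexity effect: 0.5 × 34.04704 × (-0.01)² = +0.0017024
ΔP/P ≈ +0.051682 + 0.0017024 = +0.053385 = +5.3385%.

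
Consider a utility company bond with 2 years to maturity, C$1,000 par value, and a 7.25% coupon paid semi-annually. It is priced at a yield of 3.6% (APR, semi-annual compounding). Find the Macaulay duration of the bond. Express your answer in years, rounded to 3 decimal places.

1.901 years

Periodic yield y = 0.018. Discount each cash flow and weight by its period:
  t   CF        PV=CF/(1+0.018)^t    t·PV
  1        36.25        35.6090        35.6090
  2        36.25        34.9794        69.9588
  3        36.25        34.3609       103.0827
  4     1,036.25       964.8803     3,859.5211
  Σ                  1,069.8296     4,068.1717
Price P = Σ PV = 1,069.8296.
Macaulay duration = Σ(t·PV) / P = 4,068.1717 / 1,069.8296 = 3.80264 half-year periods.
In years: 3.80264 / 2 = 1.90132 years.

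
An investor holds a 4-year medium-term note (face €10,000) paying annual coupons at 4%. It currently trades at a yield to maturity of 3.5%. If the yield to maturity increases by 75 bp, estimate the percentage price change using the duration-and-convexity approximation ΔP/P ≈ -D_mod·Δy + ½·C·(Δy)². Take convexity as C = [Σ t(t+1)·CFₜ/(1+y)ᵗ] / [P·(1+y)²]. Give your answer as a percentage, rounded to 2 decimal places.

With y = 0.035:
  t   CF        PV=CF/(1+0.035)^t    t·PV        t(t+1)·PV
  1       400.00       386.4734       386.4734         772.9469
  2       400.00       373.4043       746.8086       2,240.4257
  3       400.00       360.7771     1,082.3312       4,329.3250
  4    10,400.00     9,062.9992    36,251.9967     181,259.9834
  Σ                 10,183.6540    38,467.6099     188,602.6809
P = 10,183.6540; D_Mac = 3.77739 yrs; D_mod = 3.64965 yrs; C = 17.28875.
Duration effect: -3.64965 × (+0.0075) = -0.027372
Convexity effect: 0.5 × 17.28875 × (0.0075)² = +0.0004862
ΔP/P ≈ -0.027372 + 0.0004862 = -0.026886 = -2.6886%.

-2.69%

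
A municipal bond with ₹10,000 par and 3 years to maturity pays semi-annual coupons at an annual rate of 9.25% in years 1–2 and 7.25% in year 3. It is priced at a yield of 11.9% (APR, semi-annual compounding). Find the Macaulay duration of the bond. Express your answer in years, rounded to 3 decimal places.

2.674 years

Periodic yield y = 0.0595. Discount each cash flow and weight by its period:
  t   CF        PV=CF/(1+0.0595)^t    t·PV
  1       462.50       436.5267       436.5267
  2       462.50       412.0120       824.0239
  3       462.50       388.8740     1,166.6219
  4       462.50       367.0353     1,468.1414
  5       362.50       271.5209     1,357.6043
  6    10,362.50     7,325.8627    43,955.1764
  Σ                  9,201.8315    49,208.0946
Price P = Σ PV = 9,201.8315.
Macaulay duration = Σ(t·PV) / P = 49,208.0946 / 9,201.8315 = 5.34764 half-year periods.
In years: 5.34764 / 2 = 2.67382 years.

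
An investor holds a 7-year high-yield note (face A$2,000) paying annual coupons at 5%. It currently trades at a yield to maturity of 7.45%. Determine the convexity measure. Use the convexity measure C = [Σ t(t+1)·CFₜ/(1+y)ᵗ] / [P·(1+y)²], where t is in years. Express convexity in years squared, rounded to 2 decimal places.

With y = 0.0745:
  t   CF        PV=CF/(1+0.0745)^t    t·PV        t(t+1)·PV
  1       100.00        93.0665        93.0665         186.1331
  2       100.00        86.6138       173.2276         519.6829
  3       100.00        80.6085       241.8254         967.3018
  4       100.00        75.0195       300.0781       1,500.3905
  5       100.00        69.8181       349.0904       2,094.5424
  6       100.00        64.9773       389.8636       2,729.0455
  7     2,100.00     1,269.9141     8,889.3989      71,115.1914
  Σ                  1,740.0178    10,436.5507      79,112.2875
P = 1,740.0178.
Convexity = Σ t(t+1)·PV / [P·(1+y)²] = 79,112.2875 / (1,740.0178 × 1.154550) = 39.38015.

39.38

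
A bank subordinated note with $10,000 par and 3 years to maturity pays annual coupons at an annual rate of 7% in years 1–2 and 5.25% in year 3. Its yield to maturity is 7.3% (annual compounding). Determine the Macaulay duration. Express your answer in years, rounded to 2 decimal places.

2.80 years

Periodic yield y = 0.073. Discount each cash flow and weight by its year:
  t   CF        PV=CF/(1+0.073)^t    t·PV
  1       700.00       652.3765       652.3765
  2       700.00       607.9930     1,215.9860
  3    10,525.00     8,519.6732    25,559.0197
  Σ                  9,780.0428    27,427.3823
Price P = Σ PV = 9,780.0428.
Macaulay duration = Σ(t·PV) / P = 27,427.3823 / 9,780.0428 = 2.80442 years.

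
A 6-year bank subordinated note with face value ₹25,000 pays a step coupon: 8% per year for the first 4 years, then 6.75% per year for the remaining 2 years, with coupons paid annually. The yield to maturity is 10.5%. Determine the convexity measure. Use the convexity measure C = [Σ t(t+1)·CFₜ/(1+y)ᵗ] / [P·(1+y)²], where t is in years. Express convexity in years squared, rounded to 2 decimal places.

26.28

With y = 0.105:
  t   CF        PV=CF/(1+0.105)^t    t·PV        t(t+1)·PV
  1     2,000.00     1,809.9548     1,809.9548       3,619.9095
  2     2,000.00     1,637.9681     3,275.9362       9,827.8086
  3     2,000.00     1,482.3241     4,446.9722      17,787.8889
  4     2,000.00     1,341.4697     5,365.8790      26,829.3950
  5     1,687.50     1,024.3123     5,121.5615      30,729.3693
  6    26,687.50    14,660.0086    87,960.0514     615,720.3600
  Σ                 21,956.0376   107,980.3551     704,514.7312
P = 21,956.0376.
Convexity = Σ t(t+1)·PV / [P·(1+y)²] = 704,514.7312 / (21,956.0376 × 1.221025) = 26.27916.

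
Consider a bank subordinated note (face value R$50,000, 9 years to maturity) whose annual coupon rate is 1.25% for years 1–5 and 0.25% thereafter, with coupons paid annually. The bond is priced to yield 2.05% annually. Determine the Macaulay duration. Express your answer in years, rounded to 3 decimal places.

Periodic yield y = 0.0205. Discount each cash flow and weight by its year:
  t   CF        PV=CF/(1+0.0205)^t    t·PV
  1       625.00       612.4449       612.4449
  2       625.00       600.1420     1,200.2839
  3       625.00       588.0862     1,764.2586
  4       625.00       576.2726     2,305.0905
  5       625.00       564.6963     2,823.4817
  6       125.00       110.6705       664.0231
  7       125.00       108.4474       759.1315
  8       125.00       106.2688       850.1507
  9    50,125.00    41,757.7706   375,819.9354
  Σ                 45,024.7993   386,798.8003
Price P = Σ PV = 45,024.7993.
Macaulay duration = Σ(t·PV) / P = 386,798.8003 / 45,024.7993 = 8.59079 years.

8.591 years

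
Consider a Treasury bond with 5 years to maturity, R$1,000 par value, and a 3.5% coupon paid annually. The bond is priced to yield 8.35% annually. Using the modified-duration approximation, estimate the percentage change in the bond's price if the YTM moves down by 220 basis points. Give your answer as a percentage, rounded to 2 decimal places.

Periodic yield y = 0.0835. Modified duration first:
  t   CF        PV=CF/(1+0.0835)^t    t·PV
  1        35.00        32.3027        32.3027
  2        35.00        29.8133        59.6266
  3        35.00        27.5157        82.5472
  4        35.00        25.3952       101.5810
  5     1,035.00       693.0998     3,465.4990
  Σ                    808.1268     3,741.5565
P = 808.1268; D_Mac = 4.62991 yrs; D_mod = 4.62991/(1+0.0835) = 4.27311 yrs.
ΔP/P ≈ -D_mod · Δy = -4.27311 × (-0.022) = +0.094008 = +9.4008%.

+9.40%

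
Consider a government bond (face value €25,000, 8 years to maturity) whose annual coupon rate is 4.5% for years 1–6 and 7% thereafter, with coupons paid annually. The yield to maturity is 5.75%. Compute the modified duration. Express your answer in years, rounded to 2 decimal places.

6.49 years

Periodic yield y = 0.0575. First find Macaulay duration:
  t   CF        PV=CF/(1+0.0575)^t    t·PV
  1     1,125.00     1,063.8298     1,063.8298
  2     1,125.00     1,005.9856     2,011.9712
  3     1,125.00       951.2866     2,853.8599
  4     1,125.00       899.5618     3,598.2473
  5     1,125.00       850.6495     4,253.2474
  6     1,125.00       804.3967     4,826.3800
  7     1,750.00     1,183.2470     8,282.7291
  8    26,750.00    17,103.3340   136,826.6724
  Σ                 23,862.2911   163,716.9371
P = 23,862.2911; Macaulay duration = 163,716.9371 / 23,862.2911 = 6.86091 years.
Modified duration = D_Mac / (1 + y) = 6.86091 / 1.0575 = 6.48785 years.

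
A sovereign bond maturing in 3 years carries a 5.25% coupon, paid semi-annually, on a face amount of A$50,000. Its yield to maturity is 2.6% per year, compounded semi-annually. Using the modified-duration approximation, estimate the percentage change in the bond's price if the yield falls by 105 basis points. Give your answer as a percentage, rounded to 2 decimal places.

+2.93%

Periodic yield y = 0.013. Modified duration first:
  t   CF        PV=CF/(1+0.013)^t    t·PV
  1     1,312.50     1,295.6565     1,295.6565
  2     1,312.50     1,279.0291     2,558.0582
  3     1,312.50     1,262.6151     3,787.8453
  4     1,312.50     1,246.4117     4,985.6470
  5     1,312.50     1,230.4163     6,152.0816
  6    51,312.50    47,486.1000   284,916.5997
  Σ                 53,800.2287   303,695.8882
P = 53,800.2287; D_Mac = 5.64488 half-year periods = 2.82244 yrs; D_mod = 2.82244/(1+0.013) = 2.78622 yrs.
ΔP/P ≈ -D_mod · Δy = -2.78622 × (-0.0105) = +0.029255 = +2.9255%.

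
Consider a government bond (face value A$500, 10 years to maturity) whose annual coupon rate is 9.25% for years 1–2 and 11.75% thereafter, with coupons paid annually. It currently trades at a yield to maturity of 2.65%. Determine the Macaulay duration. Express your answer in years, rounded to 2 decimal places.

Periodic yield y = 0.0265. Discount each cash flow and weight by its year:
  t   CF        PV=CF/(1+0.0265)^t    t·PV
  1        46.25        45.0560        45.0560
  2        46.25        43.8929        87.7857
  3        58.75        54.3164       162.9492
  4        58.75        52.9142       211.6567
  5        58.75        51.5482       257.7408
  6        58.75        50.2174       301.3043
  7        58.75        48.9210       342.4469
  8        58.75        47.6580       381.2644
  9        58.75        46.4277       417.8494
  10      558.75       430.1580     4,301.5799
  Σ                    871.1097     6,509.6334
Price P = Σ PV = 871.1097.
Macaulay duration = Σ(t·PV) / P = 6,509.6334 / 871.1097 = 7.47281 years.

7.47 years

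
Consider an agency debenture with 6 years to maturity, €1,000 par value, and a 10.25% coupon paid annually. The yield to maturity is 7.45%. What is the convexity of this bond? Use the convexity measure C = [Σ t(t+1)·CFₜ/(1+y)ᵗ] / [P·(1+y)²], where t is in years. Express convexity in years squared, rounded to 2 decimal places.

With y = 0.0745:
  t   CF        PV=CF/(1+0.0745)^t    t·PV        t(t+1)·PV
  1       102.50        95.3932        95.3932         190.7864
  2       102.50        88.7792       177.5583         532.6750
  3       102.50        82.6237       247.8711         991.4843
  4       102.50        76.8950       307.5801       1,537.9003
  5       102.50        71.5635       357.8177       2,146.9060
  6     1,102.50       716.3744     4,298.2466      30,087.7263
  Σ                  1,131.6290     5,484.4669      35,487.4782
P = 1,131.6290.
Convexity = Σ t(t+1)·PV / [P·(1+y)²] = 35,487.4782 / (1,131.6290 × 1.154550) = 27.16178.

27.16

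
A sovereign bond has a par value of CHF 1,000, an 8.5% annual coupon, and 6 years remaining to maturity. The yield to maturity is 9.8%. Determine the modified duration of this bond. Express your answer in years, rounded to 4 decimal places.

Periodic yield y = 0.098. First find Macaulay duration:
  t   CF        PV=CF/(1+0.098)^t    t·PV
  1        85.00        77.4135        77.4135
  2        85.00        70.5041       141.0082
  3        85.00        64.2114       192.6341
  4        85.00        58.4803       233.9212
  5        85.00        53.2607       266.3037
  6     1,085.00       619.1783     3,715.0695
  Σ                    943.0482     4,626.3502
P = 943.0482; Macaulay duration = 4,626.3502 / 943.0482 = 4.90574 years.
Modified duration = D_Mac / (1 + y) = 4.90574 / 1.098 = 4.46789 years.

4.4679 years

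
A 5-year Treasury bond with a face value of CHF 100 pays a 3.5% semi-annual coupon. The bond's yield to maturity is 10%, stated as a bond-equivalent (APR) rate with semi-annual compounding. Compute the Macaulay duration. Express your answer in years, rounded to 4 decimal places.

4.5579 years

Periodic yield y = 0.05. Discount each cash flow and weight by its period:
  t   CF        PV=CF/(1+0.05)^t    t·PV
  1         1.75         1.6667         1.6667
  2         1.75         1.5873         3.1746
  3         1.75         1.5117         4.5351
  4         1.75         1.4397         5.7589
  5         1.75         1.3712         6.8559
  6         1.75         1.3059         7.8353
  7         1.75         1.2437         8.7058
  8         1.75         1.1845         9.4758
  9         1.75         1.1281        10.1526
  10      101.75        62.4657       624.6567
  Σ                     74.9044       682.8174
Price P = Σ PV = 74.9044.
Macaulay duration = Σ(t·PV) / P = 682.8174 / 74.9044 = 9.11586 half-year periods.
In years: 9.11586 / 2 = 4.55793 years.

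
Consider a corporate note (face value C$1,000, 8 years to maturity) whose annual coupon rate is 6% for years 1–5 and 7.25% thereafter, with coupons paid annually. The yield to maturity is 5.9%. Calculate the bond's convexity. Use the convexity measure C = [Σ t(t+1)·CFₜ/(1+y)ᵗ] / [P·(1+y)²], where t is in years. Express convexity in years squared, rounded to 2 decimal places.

49.31

With y = 0.059:
  t   CF        PV=CF/(1+0.059)^t    t·PV        t(t+1)·PV
  1        60.00        56.6572        56.6572         113.3144
  2        60.00        53.5007       107.0014         321.0041
  3        60.00        50.5200       151.5600         606.2400
  4        60.00        47.7054       190.8215         954.1077
  5        60.00        45.0476       225.2379       1,351.4274
  6        72.50        51.3999       308.3994       2,158.7957
  7        72.50        48.5363       339.7538       2,718.0304
  8     1,072.50       677.9999     5,423.9991      48,815.9917
  Σ                  1,031.3669     6,803.4303      57,038.9114
P = 1,031.3669.
Convexity = Σ t(t+1)·PV / [P·(1+y)²] = 57,038.9114 / (1,031.3669 × 1.121481) = 49.31353.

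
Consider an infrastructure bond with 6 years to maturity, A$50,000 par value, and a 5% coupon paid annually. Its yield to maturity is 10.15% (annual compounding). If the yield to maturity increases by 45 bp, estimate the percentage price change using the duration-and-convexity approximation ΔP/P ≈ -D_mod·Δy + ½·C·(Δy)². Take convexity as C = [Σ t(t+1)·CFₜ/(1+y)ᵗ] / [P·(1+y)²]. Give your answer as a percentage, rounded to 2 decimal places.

-2.11%

With y = 0.1015:
  t   CF        PV=CF/(1+0.1015)^t    t·PV        t(t+1)·PV
  1     2,500.00     2,269.6323     2,269.6323       4,539.2646
  2     2,500.00     2,060.4923     4,120.9847      12,362.9541
  3     2,500.00     1,870.6240     5,611.8720      22,447.4881
  4     2,500.00     1,698.2515     6,793.0059      33,965.0297
  5     2,500.00     1,541.7626     7,708.8129      46,252.8775
  6    52,500.00    29,393.5672   176,361.4029   1,234,529.8204
  Σ                 38,834.3299   202,865.7108   1,354,097.4343
P = 38,834.3299; D_Mac = 5.22388 yrs; D_mod = 4.74251 yrs; C = 28.73857.
Duration effect: -4.74251 × (+0.0045) = -0.021341
Convexity effect: 0.5 × 28.73857 × (0.0045)² = +0.0002910
ΔP/P ≈ -0.021341 + 0.0002910 = -0.021050 = -2.1050%.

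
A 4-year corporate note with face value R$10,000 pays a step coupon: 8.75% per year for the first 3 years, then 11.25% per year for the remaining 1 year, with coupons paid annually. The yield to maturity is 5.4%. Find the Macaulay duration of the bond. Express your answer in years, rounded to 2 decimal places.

Periodic yield y = 0.054. Discount each cash flow and weight by its year:
  t   CF        PV=CF/(1+0.054)^t    t·PV
  1       875.00       830.1708       830.1708
  2       875.00       787.6383     1,575.2766
  3       875.00       747.2849     2,241.8548
  4    11,125.00     9,014.4156    36,057.6623
  Σ                 11,379.5096    40,704.9645
Price P = Σ PV = 11,379.5096.
Macaulay duration = Σ(t·PV) / P = 40,704.9645 / 11,379.5096 = 3.57704 years.

3.58 years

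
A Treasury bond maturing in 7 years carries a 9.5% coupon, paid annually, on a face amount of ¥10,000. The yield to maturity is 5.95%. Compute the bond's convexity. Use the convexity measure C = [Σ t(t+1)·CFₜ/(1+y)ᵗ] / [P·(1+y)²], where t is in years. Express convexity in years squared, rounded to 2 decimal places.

With y = 0.0595:
  t   CF        PV=CF/(1+0.0595)^t    t·PV        t(t+1)·PV
  1       950.00       896.6494       896.6494       1,793.2987
  2       950.00       846.2948     1,692.5896       5,077.7689
  3       950.00       798.7681     2,396.3044       9,585.2174
  4       950.00       753.9104     3,015.6418      15,078.2089
  5       950.00       711.5719     3,557.8596      21,347.1575
  6       950.00       671.6111     4,029.6664      28,207.6645
  7    10,950.00     7,306.4664    51,145.2648     409,162.1188
  Σ                 11,985.2721    66,733.9759     490,251.4348
P = 11,985.2721.
Convexity = Σ t(t+1)·PV / [P·(1+y)²] = 490,251.4348 / (11,985.2721 × 1.122540) = 36.43922.

36.44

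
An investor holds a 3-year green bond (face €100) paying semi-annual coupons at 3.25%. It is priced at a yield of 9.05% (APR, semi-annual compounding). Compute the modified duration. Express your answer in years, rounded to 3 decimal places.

Periodic yield y = 0.04525. First find Macaulay duration:
  t   CF        PV=CF/(1+0.04525)^t    t·PV
  1        1.625         1.5547         1.5547
  2        1.625         1.4873         2.9747
  3        1.625         1.4230         4.2689
  4        1.625         1.3614         5.4454
  5        1.625         1.3024         6.5121
  6      101.625        77.9255       467.5529
  Σ                     85.0542       488.3087
P = 85.0542; Macaulay duration = 488.3087 / 85.0542 = 5.74115 half-year periods = 2.87057 years.
Modified duration = D_Mac / (1 + y) = 2.87057 / 1.04525 = 2.74630 years.

2.746 years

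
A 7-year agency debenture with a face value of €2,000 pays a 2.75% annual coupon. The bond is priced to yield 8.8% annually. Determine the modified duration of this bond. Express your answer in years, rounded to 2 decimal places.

Periodic yield y = 0.088. First find Macaulay duration:
  t   CF        PV=CF/(1+0.088)^t    t·PV
  1        55.00        50.5515        50.5515
  2        55.00        46.4627        92.9255
  3        55.00        42.7047       128.1142
  4        55.00        39.2507       157.0027
  5        55.00        36.0760       180.3799
  6        55.00        33.1581       198.9485
  7     2,055.00     1,138.7006     7,970.9044
  Σ                  1,386.9043     8,778.8266
P = 1,386.9043; Macaulay duration = 8,778.8266 / 1,386.9043 = 6.32980 years.
Modified duration = D_Mac / (1 + y) = 6.32980 / 1.088 = 5.81783 years.

5.82 years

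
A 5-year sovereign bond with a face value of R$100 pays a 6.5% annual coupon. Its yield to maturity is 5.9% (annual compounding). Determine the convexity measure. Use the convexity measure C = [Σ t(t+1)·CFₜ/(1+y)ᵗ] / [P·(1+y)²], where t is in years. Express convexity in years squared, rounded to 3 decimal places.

With y = 0.059:
  t   CF        PV=CF/(1+0.059)^t    t·PV        t(t+1)·PV
  1         6.50         6.1379         6.1379          12.2757
  2         6.50         5.7959        11.5918          34.7754
  3         6.50         5.4730        16.4190          65.6760
  4         6.50         5.1681        20.6723         103.3617
  5       106.50        79.9595       399.7973       2,398.7836
  Σ                    102.5343       454.6183       2,614.8724
P = 102.5343.
Convexity = Σ t(t+1)·PV / [P·(1+y)²] = 2,614.8724 / (102.5343 × 1.121481) = 22.73994.

22.740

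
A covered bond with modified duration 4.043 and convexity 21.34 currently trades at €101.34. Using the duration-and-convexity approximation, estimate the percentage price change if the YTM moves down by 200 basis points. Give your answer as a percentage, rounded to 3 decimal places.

+8.513%

Duration effect: -D_mod·Δy = -4.043 × (-0.02) = +0.080860
Convexity effect: ½·C·(Δy)² = 0.5 × 21.34 × (-0.02)² = +0.0042680
ΔP/P ≈ +0.080860 + 0.0042680 = +0.085128
= +8.5128%.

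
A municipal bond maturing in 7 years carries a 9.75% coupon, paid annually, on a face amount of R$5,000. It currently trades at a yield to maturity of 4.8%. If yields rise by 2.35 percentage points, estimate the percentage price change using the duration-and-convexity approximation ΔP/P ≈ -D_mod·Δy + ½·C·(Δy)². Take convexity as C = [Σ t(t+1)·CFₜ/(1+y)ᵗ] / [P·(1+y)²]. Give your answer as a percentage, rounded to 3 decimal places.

With y = 0.048:
  t   CF        PV=CF/(1+0.048)^t    t·PV        t(t+1)·PV
  1       487.50       465.1718       465.1718         930.3435
  2       487.50       443.8662       887.7324       2,663.1971
  3       487.50       423.5364     1,270.6093       5,082.4372
  4       487.50       404.1378     1,616.5513       8,082.7563
  5       487.50       385.6277     1,928.1384      11,568.8306
  6       487.50       367.9653     2,207.7921      15,454.5447
  7     5,487.50     3,952.2604    27,665.8230     221,326.5843
  Σ                  6,442.5657    36,041.8182     265,108.6937
P = 6,442.5657; D_Mac = 5.59433 yrs; D_mod = 5.33810 yrs; C = 37.46645.
Duration effect: -5.33810 × (+0.0235) = -0.125445
Convexity effect: 0.5 × 37.46645 × (0.0235)² = +0.0103454
ΔP/P ≈ -0.125445 + 0.0103454 = -0.115100 = -11.5100%.

-11.510%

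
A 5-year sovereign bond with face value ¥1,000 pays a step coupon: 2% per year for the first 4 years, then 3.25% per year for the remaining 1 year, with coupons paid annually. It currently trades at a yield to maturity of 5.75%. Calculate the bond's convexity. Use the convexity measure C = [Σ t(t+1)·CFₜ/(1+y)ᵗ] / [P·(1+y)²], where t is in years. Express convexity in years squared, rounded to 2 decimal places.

25.33

With y = 0.0575:
  t   CF        PV=CF/(1+0.0575)^t    t·PV        t(t+1)·PV
  1        20.00        18.9125        18.9125          37.8251
  2        20.00        17.8842        35.7684         107.3051
  3        20.00        16.9118        50.7353         202.9411
  4        20.00        15.9922        63.9688         319.8442
  5     1,032.50       780.7072     3,903.5360      23,421.2158
  Σ                    850.4079     4,072.9210      24,089.1313
P = 850.4079.
Convexity = Σ t(t+1)·PV / [P·(1+y)²] = 24,089.1313 / (850.4079 × 1.118306) = 25.32988.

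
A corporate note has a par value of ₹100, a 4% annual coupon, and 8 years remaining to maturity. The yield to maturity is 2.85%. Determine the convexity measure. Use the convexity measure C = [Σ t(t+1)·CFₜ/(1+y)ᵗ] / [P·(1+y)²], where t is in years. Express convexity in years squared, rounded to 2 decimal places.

57.33

With y = 0.0285:
  t   CF        PV=CF/(1+0.0285)^t    t·PV        t(t+1)·PV
  1         4.00         3.8892         3.8892           7.7783
  2         4.00         3.7814         7.5628          22.6883
  3         4.00         3.6766        11.0298          44.1193
  4         4.00         3.5747        14.2989          71.4945
  5         4.00         3.4757        17.3783         104.2701
  6         4.00         3.3794        20.2761         141.9330
  7         4.00         3.2857        23.0000         184.0001
  8       104.00        83.0613       664.4908       5,980.4170
  Σ                    108.1240       761.9259       6,556.7006
P = 108.1240.
Convexity = Σ t(t+1)·PV / [P·(1+y)²] = 6,556.7006 / (108.1240 × 1.057812) = 57.32641.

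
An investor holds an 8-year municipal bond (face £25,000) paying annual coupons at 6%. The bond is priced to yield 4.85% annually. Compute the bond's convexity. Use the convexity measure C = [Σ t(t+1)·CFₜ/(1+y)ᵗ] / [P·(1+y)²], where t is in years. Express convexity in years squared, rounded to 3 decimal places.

With y = 0.0485:
  t   CF        PV=CF/(1+0.0485)^t    t·PV        t(t+1)·PV
  1     1,500.00     1,430.6152     1,430.6152       2,861.2303
  2     1,500.00     1,364.4398     2,728.8797       8,186.6390
  3     1,500.00     1,301.3255     3,903.9766      15,615.9065
  4     1,500.00     1,241.1307     4,964.5228      24,822.6141
  5     1,500.00     1,183.7203     5,918.6014      35,511.6081
  6     1,500.00     1,128.9654     6,773.7927      47,416.5488
  7     1,500.00     1,076.7434     7,537.2037      60,297.6300
  8    26,500.00    18,142.5528   145,140.4223   1,306,263.8011
  Σ                 26,869.4932   178,398.0144   1,500,975.9780
P = 26,869.4932.
Convexity = Σ t(t+1)·PV / [P·(1+y)²] = 1,500,975.9780 / (26,869.4932 × 1.099352) = 50.81330.

50.813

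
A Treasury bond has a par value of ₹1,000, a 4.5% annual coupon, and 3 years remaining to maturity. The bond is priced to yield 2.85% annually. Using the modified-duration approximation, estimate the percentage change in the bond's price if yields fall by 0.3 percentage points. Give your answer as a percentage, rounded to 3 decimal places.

Periodic yield y = 0.0285. Modified duration first:
  t   CF        PV=CF/(1+0.0285)^t    t·PV
  1        45.00        43.7530        43.7530
  2        45.00        42.5406        85.0813
  3     1,045.00       960.5133     2,881.5400
  Σ                  1,046.8070     3,010.3743
P = 1,046.8070; D_Mac = 2.87577 yrs; D_mod = 2.87577/(1+0.0285) = 2.79608 yrs.
ΔP/P ≈ -D_mod · Δy = -2.79608 × (-0.003) = +0.008388 = +0.8388%.

+0.839%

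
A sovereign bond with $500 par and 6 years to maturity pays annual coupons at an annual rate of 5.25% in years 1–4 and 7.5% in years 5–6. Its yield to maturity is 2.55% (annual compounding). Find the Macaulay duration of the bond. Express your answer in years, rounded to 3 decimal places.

5.358 years

Periodic yield y = 0.0255. Discount each cash flow and weight by its year:
  t   CF        PV=CF/(1+0.0255)^t    t·PV
  1        26.25        25.5973        25.5973
  2        26.25        24.9608        49.9215
  3        26.25        24.3401        73.0203
  4        26.25        23.7349        94.9394
  5        37.50        33.0638       165.3191
  6       537.50       462.1303     2,772.7820
  Σ                    593.8271     3,181.5796
Price P = Σ PV = 593.8271.
Macaulay duration = Σ(t·PV) / P = 3,181.5796 / 593.8271 = 5.35775 years.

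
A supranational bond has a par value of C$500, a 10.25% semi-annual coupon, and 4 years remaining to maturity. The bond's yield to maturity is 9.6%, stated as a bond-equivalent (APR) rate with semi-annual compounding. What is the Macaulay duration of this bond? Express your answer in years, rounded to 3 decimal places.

3.388 years

Periodic yield y = 0.048. Discount each cash flow and weight by its period:
  t   CF        PV=CF/(1+0.048)^t    t·PV
  1       25.625        24.4513        24.4513
  2       25.625        23.3314        46.6629
  3       25.625        22.2628        66.7884
  4       25.625        21.2431        84.9726
  5       25.625        20.2702       101.3509
  6       25.625        19.3418       116.0506
  7       25.625        18.4559       129.1912
  8      525.625       361.2316     2,889.8529
  Σ                    510.5882     3,459.3208
Price P = Σ PV = 510.5882.
Macaulay duration = Σ(t·PV) / P = 3,459.3208 / 510.5882 = 6.77517 half-year periods.
In years: 6.77517 / 2 = 3.38758 years.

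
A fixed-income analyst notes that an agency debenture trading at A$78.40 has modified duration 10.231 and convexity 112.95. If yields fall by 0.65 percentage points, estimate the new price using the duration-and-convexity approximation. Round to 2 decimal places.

A$83.80

Duration effect: -D_mod·Δy = -10.231 × (-0.0065) = +0.0665015
Convexity effect: ½·C·(Δy)² = 0.5 × 112.95 × (-0.0065)² = +0.00238606875
ΔP/P ≈ +0.0665015 + 0.00238606875 = +0.06888756875
New price ≈ 78.40 × (1 + 0.06888756875) = 83.80078539.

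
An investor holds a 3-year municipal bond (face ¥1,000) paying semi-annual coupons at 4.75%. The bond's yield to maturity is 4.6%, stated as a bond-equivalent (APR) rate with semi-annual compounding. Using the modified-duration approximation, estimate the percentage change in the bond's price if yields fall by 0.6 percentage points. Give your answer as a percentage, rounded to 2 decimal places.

Periodic yield y = 0.023. Modified duration first:
  t   CF        PV=CF/(1+0.023)^t    t·PV
  1        23.75        23.2160        23.2160
  2        23.75        22.6941        45.3881
  3        23.75        22.1838        66.5515
  4        23.75        21.6851        86.7403
  5        23.75        21.1975       105.9877
  6     1,023.75       893.1823     5,359.0939
  Σ                  1,004.1589     5,686.9776
P = 1,004.1589; D_Mac = 5.66342 half-year periods = 2.83171 yrs; D_mod = 2.83171/(1+0.023) = 2.76805 yrs.
ΔP/P ≈ -D_mod · Δy = -2.76805 × (-0.006) = +0.016608 = +1.6608%.

+1.66%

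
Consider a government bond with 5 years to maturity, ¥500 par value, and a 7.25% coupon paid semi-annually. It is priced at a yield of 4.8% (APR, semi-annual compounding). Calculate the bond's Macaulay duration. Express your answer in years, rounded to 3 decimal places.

Periodic yield y = 0.024. Discount each cash flow and weight by its period:
  t   CF        PV=CF/(1+0.024)^t    t·PV
  1       18.125        17.7002        17.7002
  2       18.125        17.2853        34.5707
  3       18.125        16.8802        50.6407
  4       18.125        16.4846        65.9384
  5       18.125        16.0982        80.4912
  6       18.125        15.7209        94.3256
  7       18.125        15.3525       107.4673
  8       18.125        14.9926       119.9412
  9       18.125        14.6413       131.7713
  10     518.125       408.7286     4,087.2856
  Σ                    553.8845     4,790.1321
Price P = Σ PV = 553.8845.
Macaulay duration = Σ(t·PV) / P = 4,790.1321 / 553.8845 = 8.64825 half-year periods.
In years: 8.64825 / 2 = 4.32413 years.

4.324 years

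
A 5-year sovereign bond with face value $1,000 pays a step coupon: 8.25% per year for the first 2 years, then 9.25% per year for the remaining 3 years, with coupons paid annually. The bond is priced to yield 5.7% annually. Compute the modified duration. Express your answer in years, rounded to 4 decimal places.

Periodic yield y = 0.057. First find Macaulay duration:
  t   CF        PV=CF/(1+0.057)^t    t·PV
  1        82.50        78.0511        78.0511
  2        82.50        73.8421       147.6842
  3        92.50        78.3280       234.9839
  4        92.50        74.1040       296.4161
  5     1,092.50       828.0308     4,140.1542
  Σ                  1,132.3560     4,897.2894
P = 1,132.3560; Macaulay duration = 4,897.2894 / 1,132.3560 = 4.32487 years.
Modified duration = D_Mac / (1 + y) = 4.32487 / 1.057 = 4.09164 years.

4.0916 years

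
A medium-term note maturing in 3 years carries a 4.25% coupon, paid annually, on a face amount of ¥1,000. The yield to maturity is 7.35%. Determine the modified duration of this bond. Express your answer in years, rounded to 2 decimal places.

2.68 years

Periodic yield y = 0.0735. First find Macaulay duration:
  t   CF        PV=CF/(1+0.0735)^t    t·PV
  1        42.50        39.5901        39.5901
  2        42.50        36.8795        73.7590
  3     1,042.50       842.6940     2,528.0821
  Σ                    919.1636     2,641.4312
P = 919.1636; Macaulay duration = 2,641.4312 / 919.1636 = 2.87373 years.
Modified duration = D_Mac / (1 + y) = 2.87373 / 1.0735 = 2.67698 years.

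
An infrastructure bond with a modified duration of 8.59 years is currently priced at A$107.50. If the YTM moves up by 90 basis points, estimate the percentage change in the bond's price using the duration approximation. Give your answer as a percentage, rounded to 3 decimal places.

Duration approximation: ΔP/P ≈ -D_mod · Δy = -8.59 × (+0.009) = -0.077310.
As a percentage: -7.7310%.

-7.731%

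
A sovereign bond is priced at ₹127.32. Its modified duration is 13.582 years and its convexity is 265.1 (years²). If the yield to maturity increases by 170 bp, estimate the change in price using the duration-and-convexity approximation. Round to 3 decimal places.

-₹24.520

Duration effect: -D_mod·Δy = -13.582 × (+0.017) = -0.230894
Convexity effect: ½·C·(Δy)² = 0.5 × 265.1 × (0.017)² = +0.03830695
ΔP/P ≈ -0.230894 + 0.03830695 = -0.19258705
ΔP ≈ 127.32 × (-0.19258705) = -24.520183206.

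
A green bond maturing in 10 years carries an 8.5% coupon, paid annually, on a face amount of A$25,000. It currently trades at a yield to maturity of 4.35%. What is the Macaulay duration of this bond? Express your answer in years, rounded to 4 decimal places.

Periodic yield y = 0.0435. Discount each cash flow and weight by its year:
  t   CF        PV=CF/(1+0.0435)^t    t·PV
  1     2,125.00     2,036.4159     2,036.4159
  2     2,125.00     1,951.5246     3,903.0492
  3     2,125.00     1,870.1721     5,610.5163
  4     2,125.00     1,792.2109     7,168.8437
  5     2,125.00     1,717.4997     8,587.4985
  6     2,125.00     1,645.9029     9,875.4175
  7     2,125.00     1,577.2908    11,041.0354
  8     2,125.00     1,511.5388    12,092.3106
  9     2,125.00     1,448.5279    13,036.7508
  10   27,125.00    17,719.2450   177,192.4499
  Σ                 33,270.3286   250,544.2877
Price P = Σ PV = 33,270.3286.
Macaulay duration = Σ(t·PV) / P = 250,544.2877 / 33,270.3286 = 7.53056 years.

7.5306 years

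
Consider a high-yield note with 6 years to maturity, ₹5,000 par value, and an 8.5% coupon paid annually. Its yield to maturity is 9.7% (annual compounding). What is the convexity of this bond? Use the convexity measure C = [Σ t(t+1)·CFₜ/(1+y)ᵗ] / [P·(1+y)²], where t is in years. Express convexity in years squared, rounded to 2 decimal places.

26.56

With y = 0.097:
  t   CF        PV=CF/(1+0.097)^t    t·PV        t(t+1)·PV
  1       425.00       387.4202       387.4202         774.8405
  2       425.00       353.1634       706.3268       2,118.9803
  3       425.00       321.9356       965.8069       3,863.2276
  4       425.00       293.4691     1,173.8765       5,869.3825
  5       425.00       267.5197     1,337.5986       8,025.5914
  6     5,425.00     3,112.8628    18,677.1767     130,740.2369
  Σ                  4,736.3709    23,248.2057     151,392.2592
P = 4,736.3709.
Convexity = Σ t(t+1)·PV / [P·(1+y)²] = 151,392.2592 / (4,736.3709 × 1.203409) = 26.56102.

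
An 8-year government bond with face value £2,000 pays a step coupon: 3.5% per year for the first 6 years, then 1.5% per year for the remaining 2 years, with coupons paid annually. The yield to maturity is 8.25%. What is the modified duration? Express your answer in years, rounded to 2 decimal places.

6.39 years

Periodic yield y = 0.0825. First find Macaulay duration:
  t   CF        PV=CF/(1+0.0825)^t    t·PV
  1        70.00        64.6651        64.6651
  2        70.00        59.7368       119.4737
  3        70.00        55.1841       165.5524
  4        70.00        50.9784       203.9137
  5        70.00        47.0932       235.4662
  6        70.00        43.5041       261.0249
  7        30.00        17.2237       120.5658
  8     2,030.00     1,076.6457     8,613.1654
  Σ                  1,415.0313     9,783.8271
P = 1,415.0313; Macaulay duration = 9,783.8271 / 1,415.0313 = 6.91421 years.
Modified duration = D_Mac / (1 + y) = 6.91421 / 1.0825 = 6.38726 years.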